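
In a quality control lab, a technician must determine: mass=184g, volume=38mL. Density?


ρ = mass/volume
= 184/38
= 4.842 g/mL

4.842 g/mL


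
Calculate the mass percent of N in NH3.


M(NH3) = 1×14.01 + 3×1.008 = 17.034 g/mol
Mass of N = 1 × 14.01 = 14.01 g/mol
% N = 14.01/17.034 × 100 = 82.25%

82.25%


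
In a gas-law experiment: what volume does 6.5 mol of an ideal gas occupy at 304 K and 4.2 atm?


PV = nRT  (R = 0.08206 L·atm/(mol·K))
V = nRT/P = 6.5×0.08206×304/4.2
= 38.607 L

38.607 L


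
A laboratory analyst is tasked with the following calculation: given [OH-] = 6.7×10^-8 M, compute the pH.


pOH = -log10([OH-]) = -log10(6.7×10^-8)
= 8 - log10(6.7) = 7.17
pH = 14 - pOH = 14 - 7.17 = 6.83

6.83


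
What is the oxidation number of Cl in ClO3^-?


x + 3(-2) = -1, so x = +5
Oxidation number: +5

+5


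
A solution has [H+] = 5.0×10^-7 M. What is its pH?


pH = -log10([H+]) = -log10(5.0×10^-7)
= 7 - log10(5.0)
= 7 - 0.7
= 6.3

6.3


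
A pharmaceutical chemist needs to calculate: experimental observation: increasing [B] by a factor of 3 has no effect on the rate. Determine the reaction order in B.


rate ∝ [B]^n
rate ∝ [B]^0
Order in B: 0

0


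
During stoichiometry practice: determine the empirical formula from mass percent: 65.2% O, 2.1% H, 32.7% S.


Assume 100 g sample. Moles of each element:
  O: 65.2/16.0 = 4.075 mol
  H: 2.1/1.008 = 2.083 mol
  S: 32.7/32.07 = 1.02 mol
Divide by smallest (1.02):
  O: 4.075/1.02 = 4.0
  H: 2.083/1.02 = 2.04
  S: 1.02/1.02 = 1.0
Empirical formula: H2SO4

H2SO4


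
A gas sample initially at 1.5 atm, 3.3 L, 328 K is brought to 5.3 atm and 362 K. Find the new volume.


P1V1/T1 = P2V2/T2
V2 = P1V1T2/(T1P2)
= 1.5×3.3×362/(328×5.3)
= 1.031 L

1.031 L


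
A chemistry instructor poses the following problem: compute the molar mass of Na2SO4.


M(Na2SO4) = 2×22.99 + 1×32.07 + 4×16.0
= 45.98 + 32.07 + 64.0
= 142.05 g/mol

142.05 g/mol


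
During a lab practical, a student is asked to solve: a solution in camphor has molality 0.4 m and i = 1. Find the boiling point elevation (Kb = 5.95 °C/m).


ΔTb = Kb × m × i
= 5.95 × 0.4 × 1
= 2.38 °C

2.38 °C


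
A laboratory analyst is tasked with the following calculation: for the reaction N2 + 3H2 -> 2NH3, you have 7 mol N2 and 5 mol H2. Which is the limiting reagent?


Mole ratio available / coefficient:
  N2: 7/1 = 7.000
  H2: 5/3 = 1.667
Smaller ratio is limiting.

H2


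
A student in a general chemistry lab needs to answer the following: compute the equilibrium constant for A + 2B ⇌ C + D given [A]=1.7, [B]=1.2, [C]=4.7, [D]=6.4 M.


Kc = [C][D]/([A][B]^2)
= (4.7^1 × 6.4^1)/(1.7^1 × 1.2^2)
= 30.08/2.448
= 12.29

12.29


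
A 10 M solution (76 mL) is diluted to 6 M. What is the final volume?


C1V1 = C2V2
10 × 76 = 6 × V2
V2 = 760/6 = 126.67 mL

126.67 mL


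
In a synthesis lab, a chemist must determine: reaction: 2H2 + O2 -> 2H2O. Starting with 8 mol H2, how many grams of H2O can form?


Mole ratio H2O:H2 = 2:2
n(H2O) = 8 × 2/2 = 8.000 mol
mass = 8.000 × 18.02 = 144.16 g

144.16 g


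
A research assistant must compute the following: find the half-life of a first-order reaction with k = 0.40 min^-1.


t½ = ln2/k = 0.693147/(0.40 min^-1)
= 1.733 min

1.733 min


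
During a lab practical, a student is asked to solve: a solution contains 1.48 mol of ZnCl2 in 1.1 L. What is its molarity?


M = n/V = 1.48/1.1 = 1.345 mol/L

1.345 M


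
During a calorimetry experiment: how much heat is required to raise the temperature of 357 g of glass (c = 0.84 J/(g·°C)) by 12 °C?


q = mcΔT = 357 × 0.84 × 12
= 3598.56 J

3598.56 J


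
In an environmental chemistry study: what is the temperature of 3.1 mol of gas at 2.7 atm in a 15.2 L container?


PV = nRT  (R = 0.08206 L·atm/(mol·K))
T = PV/(nR) = 2.7×15.2/(3.1×0.08206)
= 41.04/0.254386
= 161.33 K

161.33 K


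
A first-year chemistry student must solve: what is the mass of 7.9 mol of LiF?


M(LiF) = 25.94 g/mol
mass = n × M = 7.9 × 25.94 = 204.93 g

204.93 g


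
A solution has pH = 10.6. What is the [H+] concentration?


[H+] = 10^(-pH) = 10^(-10.6)
= 2.51×10^-11 M

2.51×10^-11 M


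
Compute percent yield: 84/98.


% yield = actual/theoretical × 100
= 84/98 × 100
= 85.71%

85.71%


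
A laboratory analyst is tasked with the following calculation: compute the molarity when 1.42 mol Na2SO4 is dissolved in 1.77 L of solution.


M = n/V = 1.42/1.77 = 0.802 mol/L

0.802 M


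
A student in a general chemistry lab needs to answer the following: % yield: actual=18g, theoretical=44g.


% yield = actual/theoretical × 100
= 18/44 × 100
= 40.91%

40.91%


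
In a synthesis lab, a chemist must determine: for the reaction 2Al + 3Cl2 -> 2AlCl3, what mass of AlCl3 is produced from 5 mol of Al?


Mole ratio AlCl3:Al = 2:2
n(AlCl3) = 5 × 2/2 = 5.000 mol
mass = 5.000 × 133.33 = 666.65 g

666.65 g


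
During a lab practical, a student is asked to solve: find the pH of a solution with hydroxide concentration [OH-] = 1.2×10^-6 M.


pOH = -log10([OH-]) = -log10(1.2×10^-6)
= 6 - log10(1.2) = 5.92
pH = 14 - pOH = 14 - 5.92 = 8.08

8.08


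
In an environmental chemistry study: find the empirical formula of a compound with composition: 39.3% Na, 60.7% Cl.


Assume 100 g sample. Moles of each element:
  Na: 39.3/22.99 = 1.709 mol
  Cl: 60.7/35.45 = 1.712 mol
Divide by smallest (1.709):
  Na: 1.709/1.709 = 1.0
  Cl: 1.712/1.709 = 1.0
Empirical formula: NaCl

NaCl


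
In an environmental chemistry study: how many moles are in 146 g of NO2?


M(NO2) = 46.01 g/mol
n = mass/M = 146/46.01 = 3.1732 mol

3.1732 mol


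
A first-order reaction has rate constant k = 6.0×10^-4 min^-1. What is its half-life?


t½ = ln2/k = 0.693147/(6.0×10^-4 min^-1)
= 1155 min

1155 min


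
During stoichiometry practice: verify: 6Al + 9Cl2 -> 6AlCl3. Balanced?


Equation: 6Al + 9Cl2 -> 6AlCl3
Check atoms: Al: 6=6, Cl: 18=18
Balanced

Yes, balanced


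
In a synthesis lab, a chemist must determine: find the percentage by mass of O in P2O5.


M(P2O5) = 2×30.97 + 5×16.0 = 141.94 g/mol
Mass of O = 5 × 16.0 = 80.00 g/mol
% O = 80.00/141.94 × 100 = 56.36%

56.36%


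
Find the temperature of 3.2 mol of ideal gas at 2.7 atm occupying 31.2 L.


PV = nRT  (R = 0.08206 L·atm/(mol·K))
T = PV/(nR) = 2.7×31.2/(3.2×0.08206)
= 84.24/0.262592
= 320.80 K

320.80 K


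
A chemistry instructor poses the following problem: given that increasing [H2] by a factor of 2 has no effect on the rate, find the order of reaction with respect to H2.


rate ∝ [H2]^n
rate ∝ [H2]^0
Order in H2: 0

0


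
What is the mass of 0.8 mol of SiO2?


M(SiO2) = 60.09 g/mol
mass = n × M = 0.8 × 60.09 = 48.07 g

48.07 g


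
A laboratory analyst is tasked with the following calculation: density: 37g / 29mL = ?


ρ = mass/volume
= 37/29
= 1.276 g/mL

1.276 g/mL


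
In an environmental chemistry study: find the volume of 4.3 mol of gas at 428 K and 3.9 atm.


PV = nRT  (R = 0.08206 L·atm/(mol·K))
V = nRT/P = 4.3×0.08206×428/3.9
= 38.724 L

38.724 L


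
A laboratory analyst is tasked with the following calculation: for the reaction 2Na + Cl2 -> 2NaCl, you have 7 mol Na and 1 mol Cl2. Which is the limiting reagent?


Mole ratio available / coefficient:
  Na: 7/2 = 3.500
  Cl2: 1/1 = 1.000
Smaller ratio is limiting.

Cl2


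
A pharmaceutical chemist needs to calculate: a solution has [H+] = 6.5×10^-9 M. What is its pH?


pH = -log10([H+]) = -log10(6.5×10^-9)
= 9 - log10(6.5)
= 9 - 0.81
= 8.19

8.19


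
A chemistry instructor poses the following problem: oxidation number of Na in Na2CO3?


Group 1 metal: +1
Oxidation number: +1

+1


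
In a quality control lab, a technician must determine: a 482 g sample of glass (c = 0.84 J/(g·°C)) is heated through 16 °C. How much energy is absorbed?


q = mcΔT = 482 × 0.84 × 16
= 6478.08 J

6478.08 J


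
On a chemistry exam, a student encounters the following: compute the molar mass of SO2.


M(SO2) = 1×32.07 + 2×16.0
= 32.07 + 32.0
= 64.07 g/mol

64.07 g/mol


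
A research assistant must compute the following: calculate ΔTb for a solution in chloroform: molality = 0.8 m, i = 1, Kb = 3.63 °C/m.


ΔTb = Kb × m × i
= 3.63 × 0.8 × 1
= 2.904 °C

2.904 °C


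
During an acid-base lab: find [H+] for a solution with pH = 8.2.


[H+] = 10^(-pH) = 10^(-8.2)
= 6.31×10^-9 M

6.31×10^-9 M


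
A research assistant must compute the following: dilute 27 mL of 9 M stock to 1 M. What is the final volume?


C1V1 = C2V2
9 × 27 = 1 × V2
V2 = 243/1 = 243.0 mL

243.0 mL


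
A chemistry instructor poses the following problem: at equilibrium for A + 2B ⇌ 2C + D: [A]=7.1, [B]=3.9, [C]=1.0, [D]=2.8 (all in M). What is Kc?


Kc = [C]^2[D]/([A][B]^2)
= (1.0^2 × 2.8^1)/(7.1^1 × 3.9^2)
= 2.8/107.991
= 0.02593

0.02593


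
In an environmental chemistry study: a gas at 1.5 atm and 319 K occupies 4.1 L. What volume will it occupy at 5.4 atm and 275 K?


P1V1/T1 = P2V2/T2
V2 = P1V1T2/(T1P2)
= 1.5×4.1×275/(319×5.4)
= 0.982 L

0.982 L


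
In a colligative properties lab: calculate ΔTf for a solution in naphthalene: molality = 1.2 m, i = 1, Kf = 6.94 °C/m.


ΔTf = Kf × m × i
= 6.94 × 1.2 × 1
= 8.328 °C

8.328 °C


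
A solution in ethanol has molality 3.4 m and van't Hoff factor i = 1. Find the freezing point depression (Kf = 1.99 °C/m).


ΔTf = Kf × m × i
= 1.99 × 3.4 × 1
= 6.766 °C

6.766 °C


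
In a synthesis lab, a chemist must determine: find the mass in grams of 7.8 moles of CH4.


M(CH4) = 16.04 g/mol
mass = n × M = 7.8 × 16.04 = 125.11 g

125.11 g


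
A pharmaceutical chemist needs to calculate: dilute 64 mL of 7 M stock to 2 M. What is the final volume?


C1V1 = C2V2
7 × 64 = 2 × V2
V2 = 448/2 = 224.0 mL

224.0 mL


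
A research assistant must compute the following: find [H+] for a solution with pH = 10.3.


[H+] = 10^(-pH) = 10^(-10.3)
= 5.01×10^-11 M

5.01×10^-11 M


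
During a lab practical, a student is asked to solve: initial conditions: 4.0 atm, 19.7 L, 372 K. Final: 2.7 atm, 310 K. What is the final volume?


P1V1/T1 = P2V2/T2
V2 = P1V1T2/(T1P2)
= 4.0×19.7×310/(372×2.7)
= 24.321 L

24.321 L


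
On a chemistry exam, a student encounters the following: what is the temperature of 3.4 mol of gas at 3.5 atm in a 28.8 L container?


PV = nRT  (R = 0.08206 L·atm/(mol·K))
T = PV/(nR) = 3.5×28.8/(3.4×0.08206)
= 100.80/0.279004
= 361.29 K

361.29 K


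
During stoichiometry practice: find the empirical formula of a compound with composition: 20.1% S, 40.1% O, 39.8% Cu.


Assume 100 g sample. Moles of each element:
  S: 20.1/32.07 = 0.627 mol
  O: 40.1/16.0 = 2.506 mol
  Cu: 39.8/63.55 = 0.626 mol
Divide by smallest (0.626):
  S: 0.627/0.626 = 1.0
  O: 2.506/0.626 = 4.0
  Cu: 0.626/0.626 = 1.0
Empirical formula: CuSO4

CuSO4


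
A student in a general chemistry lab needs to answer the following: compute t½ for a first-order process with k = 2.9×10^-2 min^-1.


t½ = ln2/k = 0.693147/(2.9×10^-2 min^-1)
= 23.90 min

23.90 min


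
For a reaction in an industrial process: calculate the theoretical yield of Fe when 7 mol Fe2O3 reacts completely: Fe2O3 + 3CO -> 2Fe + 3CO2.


Mole ratio Fe:Fe2O3 = 2:1
n(Fe) = 7 × 2/1 = 14.000 mol
mass = 14.000 × 55.85 = 781.9 g

781.9 g


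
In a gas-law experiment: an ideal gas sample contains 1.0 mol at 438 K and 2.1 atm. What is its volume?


PV = nRT  (R = 0.08206 L·atm/(mol·K))
V = nRT/P = 1.0×0.08206×438/2.1
= 17.115 L

17.115 L


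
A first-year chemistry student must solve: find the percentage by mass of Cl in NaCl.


M(NaCl) = 1×22.99 + 1×35.45 = 58.44 g/mol
Mass of Cl = 1 × 35.45 = 35.45 g/mol
% Cl = 35.45/58.44 × 100 = 60.66%

60.66%


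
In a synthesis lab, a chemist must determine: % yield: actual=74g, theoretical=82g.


% yield = actual/theoretical × 100
= 74/82 × 100
= 90.24%

90.24%


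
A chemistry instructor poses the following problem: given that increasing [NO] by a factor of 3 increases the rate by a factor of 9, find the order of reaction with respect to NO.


rate ∝ [NO]^n
3^n = 9 → n = 2
Order in NO: 2

2


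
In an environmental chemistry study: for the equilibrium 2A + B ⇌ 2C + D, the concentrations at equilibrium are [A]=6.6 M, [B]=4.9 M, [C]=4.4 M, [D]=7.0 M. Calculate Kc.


Kc = [C]^2[D]/([A]^2[B])
= (4.4^2 × 7.0^1)/(6.6^2 × 4.9^1)
= 135.52/213.444
= 0.6349

0.6349


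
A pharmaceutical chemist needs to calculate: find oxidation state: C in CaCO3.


(+2) + x + 3(-2) = 0, so x = +4
Oxidation number: +4

+4


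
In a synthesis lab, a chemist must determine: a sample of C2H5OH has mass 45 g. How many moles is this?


M(C2H5OH) = 46.07 g/mol
n = mass/M = 45/46.07 = 0.9768 mol

0.9768 mol


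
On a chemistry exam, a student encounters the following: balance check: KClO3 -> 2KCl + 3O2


Equation: KClO3 -> 2KCl + 3O2
Check atoms: Cl: 1≠2, K: 1≠2, O: 3≠6
Not balanced

No, not balanced


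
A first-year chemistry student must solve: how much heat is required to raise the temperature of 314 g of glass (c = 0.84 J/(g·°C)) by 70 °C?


q = mcΔT = 314 × 0.84 × 70
= 18463.20 J

18463.20 J


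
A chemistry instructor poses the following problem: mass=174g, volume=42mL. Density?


ρ = mass/volume
= 174/42
= 4.143 g/mL

4.143 g/mL


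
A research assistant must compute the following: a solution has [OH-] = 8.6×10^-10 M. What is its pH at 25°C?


pOH = -log10([OH-]) = -log10(8.6×10^-10)
= 10 - log10(8.6) = 9.07
pH = 14 - pOH = 14 - 9.07 = 4.93

4.93


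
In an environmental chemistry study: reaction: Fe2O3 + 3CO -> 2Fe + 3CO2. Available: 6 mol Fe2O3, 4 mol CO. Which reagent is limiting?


Mole ratio available / coefficient:
  Fe2O3: 6/1 = 6.000
  CO: 4/3 = 1.333
Smaller ratio is limiting.

CO


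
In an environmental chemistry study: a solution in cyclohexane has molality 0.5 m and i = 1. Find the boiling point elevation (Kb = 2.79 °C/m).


ΔTb = Kb × m × i
= 2.79 × 0.5 × 1
= 1.395 °C

1.395 °C


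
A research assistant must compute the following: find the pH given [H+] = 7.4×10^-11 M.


pH = -log10([H+]) = -log10(7.4×10^-11)
= 11 - log10(7.4)
= 11 - 0.87
= 10.13

10.13


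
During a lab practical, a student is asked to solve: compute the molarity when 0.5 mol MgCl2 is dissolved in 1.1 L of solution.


M = n/V = 0.5/1.1 = 0.455 mol/L

0.455 M


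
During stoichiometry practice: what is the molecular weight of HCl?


M(HCl) = 1×1.008 + 1×35.45
= 1.01 + 35.45
= 36.46 g/mol

36.46 g/mol


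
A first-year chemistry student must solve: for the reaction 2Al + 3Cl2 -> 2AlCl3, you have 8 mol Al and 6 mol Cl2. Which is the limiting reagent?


Mole ratio available / coefficient:
  Al: 8/2 = 4.000
  Cl2: 6/3 = 2.000
Smaller ratio is limiting.

Cl2


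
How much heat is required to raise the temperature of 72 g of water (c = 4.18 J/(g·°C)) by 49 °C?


q = mcΔT = 72 × 4.18 × 49
= 14747.04 J

14747.04 J


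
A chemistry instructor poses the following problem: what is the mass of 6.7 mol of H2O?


M(H2O) = 18.02 g/mol
mass = n × M = 6.7 × 18.02 = 120.73 g

120.73 g


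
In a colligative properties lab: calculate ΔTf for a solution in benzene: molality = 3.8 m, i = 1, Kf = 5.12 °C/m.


ΔTf = Kf × m × i
= 5.12 × 3.8 × 1
= 19.456 °C

19.456 °C


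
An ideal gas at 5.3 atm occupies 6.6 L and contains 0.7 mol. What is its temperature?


PV = nRT  (R = 0.08206 L·atm/(mol·K))
T = PV/(nR) = 5.3×6.6/(0.7×0.08206)
= 34.98/0.057442
= 608.96 K

608.96 K


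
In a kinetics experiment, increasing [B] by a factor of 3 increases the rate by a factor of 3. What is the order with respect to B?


rate ∝ [B]^n
3^n = 3 → n = 1
Order in B: 1

1


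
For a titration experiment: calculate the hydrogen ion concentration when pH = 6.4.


[H+] = 10^(-pH) = 10^(-6.4)
= 3.98×10^-7 M

3.98×10^-7 M


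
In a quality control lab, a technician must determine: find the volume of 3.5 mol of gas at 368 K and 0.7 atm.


PV = nRT  (R = 0.08206 L·atm/(mol·K))
V = nRT/P = 3.5×0.08206×368/0.7
= 150.99 L

150.99 L


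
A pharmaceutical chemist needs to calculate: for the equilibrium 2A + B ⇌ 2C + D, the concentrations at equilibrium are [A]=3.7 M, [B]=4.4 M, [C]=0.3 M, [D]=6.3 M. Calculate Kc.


Kc = [C]^2[D]/([A]^2[B])
= (0.3^2 × 6.3^1)/(3.7^2 × 4.4^1)
= 0.567/60.236
= 0.009413

0.009413


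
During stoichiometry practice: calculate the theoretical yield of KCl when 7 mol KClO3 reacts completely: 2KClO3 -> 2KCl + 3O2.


Mole ratio KCl:KClO3 = 2:2
n(KCl) = 7 × 2/2 = 7.000 mol
mass = 7.000 × 74.55 = 521.85 g

521.85 g


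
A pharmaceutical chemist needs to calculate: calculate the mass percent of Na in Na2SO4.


M(Na2SO4) = 2×22.99 + 1×32.07 + 4×16.0 = 142.05 g/mol
Mass of Na = 2 × 22.99 = 45.98 g/mol
% Na = 45.98/142.05 × 100 = 32.37%

32.37%


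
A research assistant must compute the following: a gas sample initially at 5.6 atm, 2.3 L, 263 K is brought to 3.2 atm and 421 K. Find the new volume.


P1V1/T1 = P2V2/T2
V2 = P1V1T2/(T1P2)
= 5.6×2.3×421/(263×3.2)
= 6.443 L

6.443 L


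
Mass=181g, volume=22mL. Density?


ρ = mass/volume
= 181/22
= 8.227 g/mL

8.227 g/mL


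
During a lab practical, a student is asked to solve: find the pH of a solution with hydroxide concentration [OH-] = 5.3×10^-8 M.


pOH = -log10([OH-]) = -log10(5.3×10^-8)
= 8 - log10(5.3) = 7.28
pH = 14 - pOH = 14 - 7.28 = 6.72

6.72


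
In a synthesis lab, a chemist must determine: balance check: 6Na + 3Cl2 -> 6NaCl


Equation: 6Na + 3Cl2 -> 6NaCl
Check atoms: Cl: 6=6, Na: 6=6
Balanced

Yes, balanced


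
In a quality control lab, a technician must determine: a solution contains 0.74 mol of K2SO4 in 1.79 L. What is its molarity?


M = n/V = 0.74/1.79 = 0.413 mol/L

0.413 M


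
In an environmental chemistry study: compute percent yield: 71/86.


% yield = actual/theoretical × 100
= 71/86 × 100
= 82.56%

82.56%


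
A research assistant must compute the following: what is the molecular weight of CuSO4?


M(CuSO4) = 1×63.55 + 1×32.07 + 4×16.0
= 63.55 + 32.07 + 64.0
= 159.62 g/mol

159.62 g/mol


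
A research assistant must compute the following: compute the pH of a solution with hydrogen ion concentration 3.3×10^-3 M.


pH = -log10([H+]) = -log10(3.3×10^-3)
= 3 - log10(3.3)
= 3 - 0.52
= 2.48

2.48


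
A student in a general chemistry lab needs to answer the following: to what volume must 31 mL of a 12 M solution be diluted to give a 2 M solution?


C1V1 = C2V2
12 × 31 = 2 × V2
V2 = 372/2 = 186.0 mL

186.0 mL


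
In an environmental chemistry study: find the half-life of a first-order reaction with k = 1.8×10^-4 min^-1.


t½ = ln2/k = 0.693147/(1.8×10^-4 min^-1)
= 3851 min

3851 min


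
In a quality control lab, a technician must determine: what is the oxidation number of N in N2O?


2x + (-2) = 0, so x = +1
Oxidation number: +1

+1


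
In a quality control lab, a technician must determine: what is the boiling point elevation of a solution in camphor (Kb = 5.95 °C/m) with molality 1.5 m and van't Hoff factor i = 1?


ΔTb = Kb × m × i
= 5.95 × 1.5 × 1
= 8.925 °C

8.925 °C


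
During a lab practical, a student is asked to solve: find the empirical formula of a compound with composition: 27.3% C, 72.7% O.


Assume 100 g sample. Moles of each element:
  C: 27.3/12.01 = 2.273 mol
  O: 72.7/16.0 = 4.544 mol
Divide by smallest (2.273):
  C: 2.273/2.273 = 1.0
  O: 4.544/2.273 = 2.0
Empirical formula: CO2

CO2


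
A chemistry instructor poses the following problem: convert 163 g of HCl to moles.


M(HCl) = 36.46 g/mol
n = mass/M = 163/36.46 = 4.4707 mol

4.4707 mol


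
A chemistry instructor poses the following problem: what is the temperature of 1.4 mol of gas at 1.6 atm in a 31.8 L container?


PV = nRT  (R = 0.08206 L·atm/(mol·K))
T = PV/(nR) = 1.6×31.8/(1.4×0.08206)
= 50.88/0.114884
= 442.88 K

442.88 K


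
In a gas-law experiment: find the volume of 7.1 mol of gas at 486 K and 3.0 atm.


PV = nRT  (R = 0.08206 L·atm/(mol·K))
V = nRT/P = 7.1×0.08206×486/3.0
= 94.385 L

94.385 L


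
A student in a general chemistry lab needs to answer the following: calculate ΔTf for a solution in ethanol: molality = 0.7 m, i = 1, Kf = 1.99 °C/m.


ΔTf = Kf × m × i
= 1.99 × 0.7 × 1
= 1.393 °C

1.393 °C


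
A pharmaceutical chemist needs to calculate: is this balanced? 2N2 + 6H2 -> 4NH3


Equation: 2N2 + 6H2 -> 4NH3
Check atoms: H: 12=12, N: 4=4
Balanced

Yes, balanced


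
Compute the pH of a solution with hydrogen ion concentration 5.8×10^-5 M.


pH = -log10([H+]) = -log10(5.8×10^-5)
= 5 - log10(5.8)
= 5 - 0.76
= 4.24

4.24


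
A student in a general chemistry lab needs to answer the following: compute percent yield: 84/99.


% yield = actual/theoretical × 100
= 84/99 × 100
= 84.85%

84.85%


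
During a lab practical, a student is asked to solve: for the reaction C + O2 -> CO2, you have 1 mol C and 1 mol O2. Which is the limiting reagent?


Mole ratio available / coefficient:
  C: 1/1 = 1.000
  O2: 1/1 = 1.000
Smaller ratio is limiting.

neither (stoichiometric); C and O2 are fully consumed


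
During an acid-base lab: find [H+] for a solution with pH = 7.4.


[H+] = 10^(-pH) = 10^(-7.4)
= 3.98×10^-8 M

3.98×10^-8 M


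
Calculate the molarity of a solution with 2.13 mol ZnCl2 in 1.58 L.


M = n/V = 2.13/1.58 = 1.348 mol/L

1.348 M


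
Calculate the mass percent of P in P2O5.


M(P2O5) = 2×30.97 + 5×16.0 = 141.94 g/mol
Mass of P = 2 × 30.97 = 61.94 g/mol
% P = 61.94/141.94 × 100 = 43.64%

43.64%


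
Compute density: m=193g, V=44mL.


ρ = mass/volume
= 193/44
= 4.386 g/mL

4.386 g/mL


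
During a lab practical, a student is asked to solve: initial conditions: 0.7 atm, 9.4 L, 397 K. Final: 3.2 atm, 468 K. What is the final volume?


P1V1/T1 = P2V2/T2
V2 = P1V1T2/(T1P2)
= 0.7×9.4×468/(397×3.2)
= 2.424 L

2.424 L


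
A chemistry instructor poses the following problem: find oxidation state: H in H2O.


H is +1 with nonmetals
Oxidation number: +1

+1


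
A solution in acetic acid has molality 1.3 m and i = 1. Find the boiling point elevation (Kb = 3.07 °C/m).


ΔTb = Kb × m × i
= 3.07 × 1.3 × 1
= 3.991 °C

3.991 °C


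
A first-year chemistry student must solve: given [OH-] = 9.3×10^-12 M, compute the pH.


pOH = -log10([OH-]) = -log10(9.3×10^-12)
= 12 - log10(9.3) = 11.03
pH = 14 - pOH = 14 - 11.03 = 2.97

2.97


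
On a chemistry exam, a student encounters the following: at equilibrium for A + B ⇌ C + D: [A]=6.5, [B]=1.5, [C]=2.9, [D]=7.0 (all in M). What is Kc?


Kc = [C][D]/([A][B])
= (2.9^1 × 7.0^1)/(6.5^1 × 1.5^1)
= 20.3/9.75
= 2.082

2.082


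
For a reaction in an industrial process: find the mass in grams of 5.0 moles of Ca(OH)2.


M(Ca(OH)2) = 74.1 g/mol
mass = n × M = 5.0 × 74.1 = 370.50 g

370.50 g


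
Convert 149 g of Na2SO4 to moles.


M(Na2SO4) = 142.05 g/mol
n = mass/M = 149/142.05 = 1.0489 mol

1.0489 mol


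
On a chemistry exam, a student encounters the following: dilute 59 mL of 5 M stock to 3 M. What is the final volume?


C1V1 = C2V2
5 × 59 = 3 × V2
V2 = 295/3 = 98.33 mL

98.33 mL


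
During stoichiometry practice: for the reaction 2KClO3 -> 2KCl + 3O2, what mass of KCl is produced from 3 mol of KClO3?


Mole ratio KCl:KClO3 = 2:2
n(KCl) = 3 × 2/2 = 3.000 mol
mass = 3.000 × 74.55 = 223.65 g

223.65 g


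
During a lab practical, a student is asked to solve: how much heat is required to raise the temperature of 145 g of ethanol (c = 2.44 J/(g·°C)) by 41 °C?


q = mcΔT = 145 × 2.44 × 41
= 14505.80 J

14505.80 J


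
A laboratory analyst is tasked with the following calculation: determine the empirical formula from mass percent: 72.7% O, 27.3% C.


Assume 100 g sample. Moles of each element:
  O: 72.7/16.0 = 4.544 mol
  C: 27.3/12.01 = 2.273 mol
Divide by smallest (2.273):
  O: 4.544/2.273 = 2.0
  C: 2.273/2.273 = 1.0
Empirical formula: CO2

CO2


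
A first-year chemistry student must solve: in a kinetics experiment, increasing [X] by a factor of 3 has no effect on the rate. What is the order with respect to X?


rate ∝ [X]^n
rate ∝ [X]^0
Order in X: 0

0


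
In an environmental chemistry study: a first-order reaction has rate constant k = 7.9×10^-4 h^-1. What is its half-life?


t½ = ln2/k = 0.693147/(7.9×10^-4 h^-1)
= 877.4 h

877.4 h


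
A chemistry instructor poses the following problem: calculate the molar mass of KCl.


M(KCl) = 1×39.1 + 1×35.45
= 39.1 + 35.45
= 74.55 g/mol

74.55 g/mol


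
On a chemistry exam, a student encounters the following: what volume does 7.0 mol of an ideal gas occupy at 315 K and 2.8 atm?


PV = nRT  (R = 0.08206 L·atm/(mol·K))
V = nRT/P = 7.0×0.08206×315/2.8
= 64.622 L

64.622 L


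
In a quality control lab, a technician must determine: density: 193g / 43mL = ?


ρ = mass/volume
= 193/43
= 4.488 g/mL

4.488 g/mL


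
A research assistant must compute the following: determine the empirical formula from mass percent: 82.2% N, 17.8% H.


Assume 100 g sample. Moles of each element:
  N: 82.2/14.01 = 5.867 mol
  H: 17.8/1.008 = 17.659 mol
Divide by smallest (5.867):
  N: 5.867/5.867 = 1.0
  H: 17.659/5.867 = 3.01
Empirical formula: NH3

NH3


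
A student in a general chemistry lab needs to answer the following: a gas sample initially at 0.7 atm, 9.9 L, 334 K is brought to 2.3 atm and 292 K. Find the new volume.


P1V1/T1 = P2V2/T2
V2 = P1V1T2/(T1P2)
= 0.7×9.9×292/(334×2.3)
= 2.634 L

2.634 L


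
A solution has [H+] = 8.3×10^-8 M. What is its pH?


pH = -log10([H+]) = -log10(8.3×10^-8)
= 8 - log10(8.3)
= 8 - 0.92
= 7.08

7.08


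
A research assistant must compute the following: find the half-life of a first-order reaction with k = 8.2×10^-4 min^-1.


t½ = ln2/k = 0.693147/(8.2×10^-4 min^-1)
= 845.3 min

845.3 min


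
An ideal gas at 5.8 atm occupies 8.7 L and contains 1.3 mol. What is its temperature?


PV = nRT  (R = 0.08206 L·atm/(mol·K))
T = PV/(nR) = 5.8×8.7/(1.3×0.08206)
= 50.46/0.106678
= 473.01 K

473.01 K


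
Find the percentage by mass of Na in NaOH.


M(NaOH) = 1×22.99 + 1×16.0 + 1×1.008 = 39.998 g/mol
Mass of Na = 1 × 22.99 = 22.99 g/mol
% Na = 22.99/39.998 × 100 = 57.48%

57.48%


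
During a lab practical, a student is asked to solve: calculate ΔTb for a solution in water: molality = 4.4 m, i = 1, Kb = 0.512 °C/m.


ΔTb = Kb × m × i
= 0.512 × 4.4 × 1
= 2.2528 °C

2.2528 °C


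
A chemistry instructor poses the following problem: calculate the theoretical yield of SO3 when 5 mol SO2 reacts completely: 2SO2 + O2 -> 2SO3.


Mole ratio SO3:SO2 = 2:2
n(SO3) = 5 × 2/2 = 5.000 mol
mass = 5.000 × 80.07 = 400.35 g

400.35 g


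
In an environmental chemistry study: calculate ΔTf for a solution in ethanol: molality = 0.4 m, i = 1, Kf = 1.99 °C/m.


ΔTf = Kf × m × i
= 1.99 × 0.4 × 1
= 0.796 °C

0.796 °C


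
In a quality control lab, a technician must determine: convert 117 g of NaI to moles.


M(NaI) = 149.89 g/mol
n = mass/M = 117/149.89 = 0.7806 mol

0.7806 mol


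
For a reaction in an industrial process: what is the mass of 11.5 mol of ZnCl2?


M(ZnCl2) = 136.28 g/mol
mass = n × M = 11.5 × 136.28 = 1567.22 g

1567.22 g


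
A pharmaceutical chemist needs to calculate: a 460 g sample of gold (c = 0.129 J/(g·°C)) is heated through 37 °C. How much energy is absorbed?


q = mcΔT = 460 × 0.129 × 37
= 2195.58 J

2195.58 J


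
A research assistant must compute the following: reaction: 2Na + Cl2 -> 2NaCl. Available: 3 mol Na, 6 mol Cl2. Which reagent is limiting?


Mole ratio available / coefficient:
  Na: 3/2 = 1.500
  Cl2: 6/1 = 6.000
Smaller ratio is limiting.

Na


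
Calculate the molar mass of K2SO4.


M(K2SO4) = 2×39.1 + 1×32.07 + 4×16.0
= 78.2 + 32.07 + 64.0
= 174.27 g/mol

174.27 g/mol


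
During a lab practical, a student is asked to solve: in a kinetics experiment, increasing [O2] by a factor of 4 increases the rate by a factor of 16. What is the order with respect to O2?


rate ∝ [O2]^n
4^n = 16 → n = 2
Order in O2: 2

2


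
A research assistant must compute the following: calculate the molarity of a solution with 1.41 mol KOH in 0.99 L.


M = n/V = 1.41/0.99 = 1.424 mol/L

1.424 M


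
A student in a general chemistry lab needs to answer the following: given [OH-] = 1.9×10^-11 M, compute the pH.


pOH = -log10([OH-]) = -log10(1.9×10^-11)
= 11 - log10(1.9) = 10.72
pH = 14 - pOH = 14 - 10.72 = 3.28

3.28


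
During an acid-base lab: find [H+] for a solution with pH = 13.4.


[H+] = 10^(-pH) = 10^(-13.4)
= 3.98×10^-14 M

3.98×10^-14 M


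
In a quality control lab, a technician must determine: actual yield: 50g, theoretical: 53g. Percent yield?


% yield = actual/theoretical × 100
= 50/53 × 100
= 94.34%

94.34%


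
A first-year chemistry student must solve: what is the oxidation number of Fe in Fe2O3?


2x + 3(-2) = 0, so x = +3
Oxidation number: +3

+3


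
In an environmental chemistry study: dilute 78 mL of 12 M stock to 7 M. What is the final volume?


C1V1 = C2V2
12 × 78 = 7 × V2
V2 = 936/7 = 133.71 mL

133.71 mL


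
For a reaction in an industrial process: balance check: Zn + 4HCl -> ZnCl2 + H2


Equation: Zn + 4HCl -> ZnCl2 + H2
Check atoms: Cl: 4≠2, H: 4≠2, Zn: 1=1
Not balanced

No, not balanced


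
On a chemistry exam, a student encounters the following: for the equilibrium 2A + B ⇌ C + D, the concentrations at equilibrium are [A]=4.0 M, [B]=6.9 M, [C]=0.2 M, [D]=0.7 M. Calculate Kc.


Kc = [C][D]/([A]^2[B])
= (0.2^1 × 0.7^1)/(4.0^2 × 6.9^1)
= 0.14/110.4
= 0.001268

0.001268


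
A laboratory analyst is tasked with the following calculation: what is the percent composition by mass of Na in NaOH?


M(NaOH) = 1×22.99 + 1×16.0 + 1×1.008 = 39.998 g/mol
Mass of Na = 1 × 22.99 = 22.99 g/mol
% Na = 22.99/39.998 × 100 = 57.48%

57.48%


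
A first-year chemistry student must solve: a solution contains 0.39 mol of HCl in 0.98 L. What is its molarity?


M = n/V = 0.39/0.98 = 0.398 mol/L

0.398 M


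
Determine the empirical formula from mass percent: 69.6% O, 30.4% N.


Assume 100 g sample. Moles of each element:
  O: 69.6/16.0 = 4.35 mol
  N: 30.4/14.01 = 2.17 mol
Divide by smallest (2.17):
  O: 4.35/2.17 = 2.0
  N: 2.17/2.17 = 1.0
Empirical formula: NO2

NO2


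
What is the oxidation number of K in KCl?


Group 1 metal: +1
Oxidation number: +1

+1


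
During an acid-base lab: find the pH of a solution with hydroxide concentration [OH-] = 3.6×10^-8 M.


pOH = -log10([OH-]) = -log10(3.6×10^-8)
= 8 - log10(3.6) = 7.44
pH = 14 - pOH = 14 - 7.44 = 6.56

6.56


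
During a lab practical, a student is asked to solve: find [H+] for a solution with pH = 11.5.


[H+] = 10^(-pH) = 10^(-11.5)
= 3.16×10^-12 M

3.16×10^-12 M


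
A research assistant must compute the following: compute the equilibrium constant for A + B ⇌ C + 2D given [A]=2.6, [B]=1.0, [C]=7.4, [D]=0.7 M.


Kc = [C][D]^2/([A][B])
= (7.4^1 × 0.7^2)/(2.6^1 × 1.0^1)
= 3.626/2.6
= 1.395

1.395


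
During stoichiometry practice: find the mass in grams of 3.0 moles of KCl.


M(KCl) = 74.55 g/mol
mass = n × M = 3.0 × 74.55 = 223.65 g

223.65 g


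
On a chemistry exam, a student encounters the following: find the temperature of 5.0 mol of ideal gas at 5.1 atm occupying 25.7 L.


PV = nRT  (R = 0.08206 L·atm/(mol·K))
T = PV/(nR) = 5.1×25.7/(5.0×0.08206)
= 131.07/0.410300
= 319.45 K

319.45 K


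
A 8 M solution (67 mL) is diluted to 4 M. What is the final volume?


C1V1 = C2V2
8 × 67 = 4 × V2
V2 = 536/4 = 134.0 mL

134.0 mL


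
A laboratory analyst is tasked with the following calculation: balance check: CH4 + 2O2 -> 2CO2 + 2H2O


Equation: CH4 + 2O2 -> 2CO2 + 2H2O
Check atoms: C: 1≠2, H: 4=4, O: 4≠6
Not balanced

No, not balanced


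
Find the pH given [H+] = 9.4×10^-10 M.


pH = -log10([H+]) = -log10(9.4×10^-10)
= 10 - log10(9.4)
= 10 - 0.97
= 9.03

9.03


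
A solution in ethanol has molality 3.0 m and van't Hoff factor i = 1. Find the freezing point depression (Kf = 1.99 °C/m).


ΔTf = Kf × m × i
= 1.99 × 3.0 × 1
= 5.97 °C

5.97 °C


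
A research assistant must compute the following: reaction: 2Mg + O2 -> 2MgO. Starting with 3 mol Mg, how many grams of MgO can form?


Mole ratio MgO:Mg = 2:2
n(MgO) = 3 × 2/2 = 3.000 mol
mass = 3.000 × 40.31 = 120.93 g

120.93 g


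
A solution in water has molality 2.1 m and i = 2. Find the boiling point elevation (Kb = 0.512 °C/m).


ΔTb = Kb × m × i
= 0.512 × 2.1 × 2
= 2.1504 °C

2.1504 °C


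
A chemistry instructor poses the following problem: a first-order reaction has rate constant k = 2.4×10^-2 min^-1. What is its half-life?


t½ = ln2/k = 0.693147/(2.4×10^-2 min^-1)
= 28.88 min

28.88 min


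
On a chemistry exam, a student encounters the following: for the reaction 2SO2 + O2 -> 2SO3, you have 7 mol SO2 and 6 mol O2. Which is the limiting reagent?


Mole ratio available / coefficient:
  SO2: 7/2 = 3.500
  O2: 6/1 = 6.000
Smaller ratio is limiting.

SO2


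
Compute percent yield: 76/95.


% yield = actual/theoretical × 100
= 76/95 × 100
= 80.0%

80.0%


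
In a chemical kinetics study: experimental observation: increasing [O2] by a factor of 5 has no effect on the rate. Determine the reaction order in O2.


rate ∝ [O2]^n
rate ∝ [O2]^0
Order in O2: 0

0


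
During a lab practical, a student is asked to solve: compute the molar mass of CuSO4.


M(CuSO4) = 1×63.55 + 1×32.07 + 4×16.0
= 63.55 + 32.07 + 64.0
= 159.62 g/mol

159.62 g/mol


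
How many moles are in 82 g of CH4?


M(CH4) = 16.04 g/mol
n = mass/M = 82/16.04 = 5.1122 mol

5.1122 mol


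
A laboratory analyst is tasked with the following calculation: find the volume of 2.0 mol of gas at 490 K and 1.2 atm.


PV = nRT  (R = 0.08206 L·atm/(mol·K))
V = nRT/P = 2.0×0.08206×490/1.2
= 67.016 L

67.016 L


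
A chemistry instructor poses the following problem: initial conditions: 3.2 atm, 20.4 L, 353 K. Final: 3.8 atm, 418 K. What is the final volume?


P1V1/T1 = P2V2/T2
V2 = P1V1T2/(T1P2)
= 3.2×20.4×418/(353×3.8)
= 20.342 L

20.342 L


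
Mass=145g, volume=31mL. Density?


ρ = mass/volume
= 145/31
= 4.677 g/mL

4.677 g/mL


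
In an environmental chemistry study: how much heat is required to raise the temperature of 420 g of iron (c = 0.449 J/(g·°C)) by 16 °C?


q = mcΔT = 420 × 0.449 × 16
= 3017.28 J

3017.28 J


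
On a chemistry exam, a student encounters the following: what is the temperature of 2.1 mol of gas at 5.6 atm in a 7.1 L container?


PV = nRT  (R = 0.08206 L·atm/(mol·K))
T = PV/(nR) = 5.6×7.1/(2.1×0.08206)
= 39.76/0.172326
= 230.73 K

230.73 K


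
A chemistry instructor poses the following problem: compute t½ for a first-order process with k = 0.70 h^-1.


t½ = ln2/k = 0.693147/(0.70 h^-1)
= 0.9902 h

0.9902 h


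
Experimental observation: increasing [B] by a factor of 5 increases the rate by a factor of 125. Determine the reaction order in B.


rate ∝ [B]^n
5^n = 125 → n = 3
Order in B: 3

3


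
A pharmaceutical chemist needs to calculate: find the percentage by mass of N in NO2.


M(NO2) = 1×14.01 + 2×16.0 = 46.01 g/mol
Mass of N = 1 × 14.01 = 14.01 g/mol
% N = 14.01/46.01 × 100 = 30.45%

30.45%


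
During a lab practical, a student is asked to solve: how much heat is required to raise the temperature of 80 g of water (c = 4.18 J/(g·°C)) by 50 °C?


q = mcΔT = 80 × 4.18 × 50
= 16720.00 J

16720.00 J


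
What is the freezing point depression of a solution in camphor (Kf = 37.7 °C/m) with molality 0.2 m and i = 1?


ΔTf = Kf × m × i
= 37.7 × 0.2 × 1
= 7.54 °C

7.54 °C


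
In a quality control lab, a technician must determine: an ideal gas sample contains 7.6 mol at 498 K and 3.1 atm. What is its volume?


PV = nRT  (R = 0.08206 L·atm/(mol·K))
V = nRT/P = 7.6×0.08206×498/3.1
= 100.187 L

100.187 L


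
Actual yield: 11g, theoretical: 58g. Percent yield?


% yield = actual/theoretical × 100
= 11/58 × 100
= 18.97%

18.97%


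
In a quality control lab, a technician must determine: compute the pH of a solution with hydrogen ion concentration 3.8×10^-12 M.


pH = -log10([H+]) = -log10(3.8×10^-12)
= 12 - log10(3.8)
= 12 - 0.58
= 11.42

11.42


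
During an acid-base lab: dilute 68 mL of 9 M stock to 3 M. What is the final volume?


C1V1 = C2V2
9 × 68 = 3 × V2
V2 = 612/3 = 204.0 mL

204.0 mL


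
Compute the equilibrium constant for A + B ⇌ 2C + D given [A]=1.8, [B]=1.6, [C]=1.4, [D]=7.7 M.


Kc = [C]^2[D]/([A][B])
= (1.4^2 × 7.7^1)/(1.8^1 × 1.6^1)
= 15.092/2.88
= 5.240

5.240


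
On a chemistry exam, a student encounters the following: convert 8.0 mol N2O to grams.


M(N2O) = 44.02 g/mol
mass = n × M = 8.0 × 44.02 = 352.16 g

352.16 g


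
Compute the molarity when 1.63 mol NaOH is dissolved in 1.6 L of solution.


M = n/V = 1.63/1.6 = 1.019 mol/L

1.019 M


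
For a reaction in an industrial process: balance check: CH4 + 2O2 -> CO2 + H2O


Equation: CH4 + 2O2 -> CO2 + H2O
Check atoms: C: 1=1, H: 4≠2, O: 4≠3
Not balanced

No, not balanced


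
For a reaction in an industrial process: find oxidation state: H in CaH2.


H with a metal (hydride): -1
Oxidation number: -1

-1


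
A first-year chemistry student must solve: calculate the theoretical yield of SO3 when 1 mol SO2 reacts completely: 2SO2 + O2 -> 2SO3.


Mole ratio SO3:SO2 = 2:2
n(SO3) = 1 × 2/2 = 1.000 mol
mass = 1.000 × 80.07 = 80.07 g

80.07 g


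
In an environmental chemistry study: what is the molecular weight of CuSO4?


M(CuSO4) = 1×63.55 + 1×32.07 + 4×16.0
= 63.55 + 32.07 + 64.0
= 159.62 g/mol

159.62 g/mol


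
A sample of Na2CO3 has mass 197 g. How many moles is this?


M(Na2CO3) = 105.99 g/mol
n = mass/M = 197/105.99 = 1.8587 mol

1.8587 mol


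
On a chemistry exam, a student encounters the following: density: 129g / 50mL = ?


ρ = mass/volume
= 129/50
= 2.58 g/mL

2.58 g/mL


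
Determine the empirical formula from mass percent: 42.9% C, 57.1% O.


Assume 100 g sample. Moles of each element:
  C: 42.9/12.01 = 3.572 mol
  O: 57.1/16.0 = 3.569 mol
Divide by smallest (3.569):
  C: 3.572/3.569 = 1.0
  O: 3.569/3.569 = 1.0
Empirical formula: CO

CO


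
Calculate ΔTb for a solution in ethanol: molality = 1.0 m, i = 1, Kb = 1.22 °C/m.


ΔTb = Kb × m × i
= 1.22 × 1.0 × 1
= 1.22 °C

1.22 °C


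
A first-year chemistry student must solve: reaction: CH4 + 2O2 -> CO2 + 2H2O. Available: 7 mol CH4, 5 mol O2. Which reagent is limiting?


Mole ratio available / coefficient:
  CH4: 7/1 = 7.000
  O2: 5/2 = 2.500
Smaller ratio is limiting.

O2


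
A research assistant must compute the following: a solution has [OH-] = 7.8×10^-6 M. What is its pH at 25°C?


pOH = -log10([OH-]) = -log10(7.8×10^-6)
= 6 - log10(7.8) = 5.11
pH = 14 - pOH = 14 - 5.11 = 8.89

8.89


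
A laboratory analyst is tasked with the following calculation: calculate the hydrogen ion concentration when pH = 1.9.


[H+] = 10^(-pH) = 10^(-1.9)
= 1.26×10^-2 M

1.26×10^-2 M
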